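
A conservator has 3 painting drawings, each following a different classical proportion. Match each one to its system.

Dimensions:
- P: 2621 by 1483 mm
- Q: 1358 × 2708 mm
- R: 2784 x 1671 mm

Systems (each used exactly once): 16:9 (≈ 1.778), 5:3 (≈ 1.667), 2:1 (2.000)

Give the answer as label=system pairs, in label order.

P = 2621/1483 ≈ 1.767 → 16:9 (1.778)
Q = 2708/1358 ≈ 1.994 → 2:1 (2.000)
R = 2784/1671 ≈ 1.666 → 5:3 (1.667)

P=16:9, Q=2:1, R=5:3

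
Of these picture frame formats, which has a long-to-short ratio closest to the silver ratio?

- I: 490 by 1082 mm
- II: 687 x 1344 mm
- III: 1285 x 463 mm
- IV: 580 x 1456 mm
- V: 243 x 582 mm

Target silver ratio ≈ 2.414.
I: 2.208 (Δ0.206)  II: 1.956 (Δ0.458)  III: 2.775 (Δ0.361)  IV: 2.510 (Δ0.096)  V: 2.395 (Δ0.019)

V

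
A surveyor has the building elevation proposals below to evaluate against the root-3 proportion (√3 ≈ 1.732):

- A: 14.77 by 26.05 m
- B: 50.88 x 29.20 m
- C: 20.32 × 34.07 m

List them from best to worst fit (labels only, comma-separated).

B, A, C

A: 26.05/14.77 ≈ 1.764 → |1.764 − 1.732| = 0.032
B: 50.88/29.20 ≈ 1.742 → |1.742 − 1.732| = 0.010
C: 34.07/20.32 ≈ 1.677 → |1.677 − 1.732| = 0.055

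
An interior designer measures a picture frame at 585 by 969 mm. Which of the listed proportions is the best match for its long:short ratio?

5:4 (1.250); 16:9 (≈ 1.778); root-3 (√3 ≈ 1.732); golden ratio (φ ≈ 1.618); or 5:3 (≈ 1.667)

5:3

969/585 ≈ 1.656. Nearest candidates are 5:3 (1.667, off by 0.011) and golden ratio (1.618, off by 0.038).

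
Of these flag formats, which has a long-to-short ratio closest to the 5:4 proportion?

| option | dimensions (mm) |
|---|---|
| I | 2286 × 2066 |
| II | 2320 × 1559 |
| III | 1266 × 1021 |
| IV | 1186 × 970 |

Ratios (long/short): I ≈ 1.106; II ≈ 1.488; III ≈ 1.240; IV ≈ 1.223.
5:4 ≈ 1.250; option III is nearest (Δ 0.010).

III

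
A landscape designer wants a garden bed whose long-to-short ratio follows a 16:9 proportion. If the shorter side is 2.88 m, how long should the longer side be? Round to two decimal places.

16:9 ≈ 1.77778.
Longer side = 2.88 × 1.77778 ≈ 5.1200 → 5.12 m.

5.12 m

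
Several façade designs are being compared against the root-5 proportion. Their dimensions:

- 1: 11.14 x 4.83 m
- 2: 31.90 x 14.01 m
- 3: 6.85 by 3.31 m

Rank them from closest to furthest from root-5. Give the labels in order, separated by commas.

2, 1, 3

1: 11.14/4.83 ≈ 2.306 → |2.306 − 2.236| = 0.070
2: 31.90/14.01 ≈ 2.277 → |2.277 − 2.236| = 0.041
3: 6.85/3.31 ≈ 2.069 → |2.069 − 2.236| = 0.167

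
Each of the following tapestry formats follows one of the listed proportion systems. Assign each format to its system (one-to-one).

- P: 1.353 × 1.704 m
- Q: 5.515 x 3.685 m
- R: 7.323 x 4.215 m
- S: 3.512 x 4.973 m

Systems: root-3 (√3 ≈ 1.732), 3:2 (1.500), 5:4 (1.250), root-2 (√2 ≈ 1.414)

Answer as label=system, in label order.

P=5:4, Q=3:2, R=root-3, S=root-2

Ratios: P ≈ 1.259; Q ≈ 1.497; R ≈ 1.737; S ≈ 1.416.
Targets: root-3 ≈ 1.732; 3:2 ≈ 1.500; 5:4 ≈ 1.250; root-2 ≈ 1.414.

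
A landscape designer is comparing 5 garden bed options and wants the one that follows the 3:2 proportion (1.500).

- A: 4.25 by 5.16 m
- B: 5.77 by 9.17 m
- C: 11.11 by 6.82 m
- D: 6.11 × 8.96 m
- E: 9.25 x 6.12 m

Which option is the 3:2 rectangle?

Ratios (long/short): A ≈ 1.214; B ≈ 1.589; C ≈ 1.629; D ≈ 1.466; E ≈ 1.511.
3:2 ≈ 1.500; option E is nearest (Δ 0.011).

E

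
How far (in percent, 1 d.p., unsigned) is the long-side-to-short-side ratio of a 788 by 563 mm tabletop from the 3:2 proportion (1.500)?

6.7%

Ratio = 788 / 563 ≈ 1.3996.
Ideal 3:2 = 1.5000. |1.3996 − 1.5000| / 1.5000 ≈ 6.69% → 6.7%.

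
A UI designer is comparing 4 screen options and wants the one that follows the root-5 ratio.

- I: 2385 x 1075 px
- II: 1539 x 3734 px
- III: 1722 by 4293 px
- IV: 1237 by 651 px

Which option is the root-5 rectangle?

I

Ratios (long/short): I ≈ 2.219; II ≈ 2.426; III ≈ 2.493; IV ≈ 1.900.
root-5 ≈ 2.236; option I is nearest (Δ 0.017).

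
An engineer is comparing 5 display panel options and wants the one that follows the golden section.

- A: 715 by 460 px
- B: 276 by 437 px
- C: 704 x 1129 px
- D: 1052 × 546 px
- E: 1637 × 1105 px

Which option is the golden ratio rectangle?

Target golden ratio ≈ 1.618.
A: 1.554 (Δ0.064)  B: 1.583 (Δ0.035)  C: 1.604 (Δ0.014)  D: 1.927 (Δ0.309)  E: 1.481 (Δ0.137)

C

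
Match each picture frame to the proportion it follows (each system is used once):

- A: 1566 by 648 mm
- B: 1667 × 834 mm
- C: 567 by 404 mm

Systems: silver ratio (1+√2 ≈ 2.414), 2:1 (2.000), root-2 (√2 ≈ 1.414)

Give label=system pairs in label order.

A = 1566/648 ≈ 2.417 → silver ratio (2.414)
B = 1667/834 ≈ 1.999 → 2:1 (2.000)
C = 567/404 ≈ 1.403 → root-2 (1.414)

A=silver ratio, B=2:1, C=root-2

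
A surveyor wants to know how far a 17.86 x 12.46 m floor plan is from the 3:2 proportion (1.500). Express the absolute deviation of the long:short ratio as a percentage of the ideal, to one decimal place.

4.4%

Ratio = 17.86 / 12.46 ≈ 1.4334.
Ideal 3:2 = 1.5000. |1.4334 − 1.5000| / 1.5000 ≈ 4.44% → 4.4%.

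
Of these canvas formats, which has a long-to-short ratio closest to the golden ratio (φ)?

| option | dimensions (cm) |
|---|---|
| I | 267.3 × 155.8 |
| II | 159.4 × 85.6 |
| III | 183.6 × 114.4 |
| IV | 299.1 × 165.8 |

Ratios (long/short): I ≈ 1.716; II ≈ 1.862; III ≈ 1.605; IV ≈ 1.804.
golden ratio ≈ 1.618; option III is nearest (Δ 0.013).

III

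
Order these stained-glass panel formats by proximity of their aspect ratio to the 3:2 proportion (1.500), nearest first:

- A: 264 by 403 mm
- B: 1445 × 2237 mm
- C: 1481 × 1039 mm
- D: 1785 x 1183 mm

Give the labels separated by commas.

A: 403/264 ≈ 1.527 → |1.527 − 1.500| = 0.027
B: 2237/1445 ≈ 1.548 → |1.548 − 1.500| = 0.048
C: 1481/1039 ≈ 1.425 → |1.425 − 1.500| = 0.075
D: 1785/1183 ≈ 1.509 → |1.509 − 1.500| = 0.009

D, A, B, C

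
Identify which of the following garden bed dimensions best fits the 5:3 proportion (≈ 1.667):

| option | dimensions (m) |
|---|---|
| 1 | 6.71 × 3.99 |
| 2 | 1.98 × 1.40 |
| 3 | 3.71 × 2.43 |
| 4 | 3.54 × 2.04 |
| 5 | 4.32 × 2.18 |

1

Ratios (long/short): 1 ≈ 1.682; 2 ≈ 1.414; 3 ≈ 1.527; 4 ≈ 1.735; 5 ≈ 1.982.
5:3 ≈ 1.667; option 1 is nearest (Δ 0.015).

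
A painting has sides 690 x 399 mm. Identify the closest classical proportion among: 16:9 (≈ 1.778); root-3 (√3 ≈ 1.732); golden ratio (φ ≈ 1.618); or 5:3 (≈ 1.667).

root-3

690/399 ≈ 1.729. Nearest candidates are root-3 (1.732, off by 0.003) and 16:9 (1.778, off by 0.049).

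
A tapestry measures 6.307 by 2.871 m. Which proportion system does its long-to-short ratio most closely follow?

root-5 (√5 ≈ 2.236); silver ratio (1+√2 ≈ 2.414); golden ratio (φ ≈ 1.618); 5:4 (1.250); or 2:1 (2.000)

root-5

Ratio = 6.307 / 2.871 ≈ 2.197.
Distances: root-5 2.236 (Δ 0.039); silver ratio 2.414 (Δ 0.217); golden ratio 1.618 (Δ 0.579); 5:4 1.250 (Δ 0.947); 2:1 2.000 (Δ 0.197).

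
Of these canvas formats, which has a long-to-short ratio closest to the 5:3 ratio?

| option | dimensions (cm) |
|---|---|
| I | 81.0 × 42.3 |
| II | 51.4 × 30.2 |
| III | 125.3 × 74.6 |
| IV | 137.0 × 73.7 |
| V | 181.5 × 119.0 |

Ratios (long/short): I ≈ 1.915; II ≈ 1.702; III ≈ 1.680; IV ≈ 1.859; V ≈ 1.525.
5:3 ≈ 1.667; option III is nearest (Δ 0.013).

III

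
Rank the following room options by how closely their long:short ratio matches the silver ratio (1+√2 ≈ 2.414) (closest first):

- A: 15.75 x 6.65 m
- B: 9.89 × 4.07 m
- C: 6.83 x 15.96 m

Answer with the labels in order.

B, A, C

A: 15.75/6.65 ≈ 2.368 → |2.368 − 2.414| = 0.046
B: 9.89/4.07 ≈ 2.430 → |2.430 − 2.414| = 0.016
C: 15.96/6.83 ≈ 2.337 → |2.337 − 2.414| = 0.077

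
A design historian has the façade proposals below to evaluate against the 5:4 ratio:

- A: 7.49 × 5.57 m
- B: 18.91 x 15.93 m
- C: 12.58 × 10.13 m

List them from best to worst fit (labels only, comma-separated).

Ratios: A = 7.49 / 5.57 ≈ 1.345; B = 18.91 / 15.93 ≈ 1.187; C = 12.58 / 10.13 ≈ 1.242.
|Δ from 1.250|: A 0.095; B 0.063; C 0.008.

C, B, A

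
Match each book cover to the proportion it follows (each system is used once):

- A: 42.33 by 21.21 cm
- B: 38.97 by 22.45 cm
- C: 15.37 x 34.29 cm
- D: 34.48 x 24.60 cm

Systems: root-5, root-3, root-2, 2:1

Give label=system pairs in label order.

A=2:1, B=root-3, C=root-5, D=root-2

Ratios: A ≈ 1.996; B ≈ 1.736; C ≈ 2.231; D ≈ 1.402.
Targets: root-5 ≈ 2.236; root-3 ≈ 1.732; root-2 ≈ 1.414; 2:1 ≈ 2.000.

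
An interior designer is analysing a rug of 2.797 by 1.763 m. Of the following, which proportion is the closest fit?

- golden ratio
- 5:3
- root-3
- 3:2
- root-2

golden ratio

Ratio = 2.797 / 1.763 ≈ 1.587.
Distances: golden ratio 1.618 (Δ 0.031); 5:3 1.667 (Δ 0.080); root-3 1.732 (Δ 0.145); 3:2 1.500 (Δ 0.087); root-2 1.414 (Δ 0.173).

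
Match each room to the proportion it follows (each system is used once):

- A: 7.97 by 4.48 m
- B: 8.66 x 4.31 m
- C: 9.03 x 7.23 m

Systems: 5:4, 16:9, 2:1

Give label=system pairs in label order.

A = 7.97/4.48 ≈ 1.779 → 16:9 (1.778)
B = 8.66/4.31 ≈ 2.009 → 2:1 (2.000)
C = 9.03/7.23 ≈ 1.249 → 5:4 (1.250)

A=16:9, B=2:1, C=5:4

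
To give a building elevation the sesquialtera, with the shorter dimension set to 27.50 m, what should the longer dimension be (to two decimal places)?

41.25 m

3:2 = 1.50000.
Longer side = 27.50 × 1.50000 ≈ 41.2500 → 41.25 m.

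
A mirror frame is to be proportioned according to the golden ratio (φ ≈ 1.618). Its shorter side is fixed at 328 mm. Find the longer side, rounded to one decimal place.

golden ratio ≈ 1.61803.
Longer side = 328 × 1.61803 ≈ 530.714 → 530.7 mm.

530.7 mm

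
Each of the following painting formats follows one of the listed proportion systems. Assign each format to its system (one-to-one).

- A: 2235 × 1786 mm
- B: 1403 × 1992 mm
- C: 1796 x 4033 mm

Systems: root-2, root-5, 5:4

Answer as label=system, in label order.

A=5:4, B=root-2, C=root-5

A = 2235/1786 ≈ 1.251 → 5:4 (1.250)
B = 1992/1403 ≈ 1.420 → root-2 (1.414)
C = 4033/1796 ≈ 2.246 → root-5 (2.236)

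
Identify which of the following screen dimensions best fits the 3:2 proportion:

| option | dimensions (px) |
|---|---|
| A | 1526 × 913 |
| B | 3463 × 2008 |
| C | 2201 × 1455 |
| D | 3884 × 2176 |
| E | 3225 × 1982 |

Ratios (long/short): A ≈ 1.671; B ≈ 1.725; C ≈ 1.513; D ≈ 1.785; E ≈ 1.627.
3:2 ≈ 1.500; option C is nearest (Δ 0.013).

C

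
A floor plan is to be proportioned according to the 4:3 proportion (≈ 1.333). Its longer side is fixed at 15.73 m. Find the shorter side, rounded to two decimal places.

11.80 m

4:3 ≈ 1.33333.
Shorter side = 15.73 ÷ 1.33333 ≈ 11.7975 → 11.80 m.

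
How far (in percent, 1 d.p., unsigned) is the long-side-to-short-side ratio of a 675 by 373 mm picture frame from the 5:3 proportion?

Ratio = 675 / 373 ≈ 1.8097.
Ideal 5:3 ≈ 1.6667. |1.8097 − 1.6667| / 1.6667 ≈ 8.58% → 8.6%.

8.6%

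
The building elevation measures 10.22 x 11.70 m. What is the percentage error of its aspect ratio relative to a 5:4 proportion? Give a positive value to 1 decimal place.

8.4%

Ratio = 11.70 / 10.22 ≈ 1.1448.
Ideal 5:4 = 1.2500. |1.1448 − 1.2500| / 1.2500 ≈ 8.42% → 8.4%.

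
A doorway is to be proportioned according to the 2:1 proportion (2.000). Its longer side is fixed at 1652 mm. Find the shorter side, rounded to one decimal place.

826.0 mm

2:1 = 2.00000.
Shorter side = 1652 ÷ 2.00000 ≈ 826.000 → 826.0 mm.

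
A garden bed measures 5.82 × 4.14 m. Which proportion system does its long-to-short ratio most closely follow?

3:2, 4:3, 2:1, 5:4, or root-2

Ratio = 5.82 / 4.14 ≈ 1.406.
Distances: 3:2 1.500 (Δ 0.094); 4:3 1.333 (Δ 0.073); 2:1 2.000 (Δ 0.594); 5:4 1.250 (Δ 0.156); root-2 1.414 (Δ 0.008).

root-2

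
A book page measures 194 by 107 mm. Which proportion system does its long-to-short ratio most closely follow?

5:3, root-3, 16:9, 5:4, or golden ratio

16:9

Ratio = 194 / 107 ≈ 1.813.
Distances: 5:3 1.667 (Δ 0.146); root-3 1.732 (Δ 0.081); 16:9 1.778 (Δ 0.035); 5:4 1.250 (Δ 0.563); golden ratio 1.618 (Δ 0.195).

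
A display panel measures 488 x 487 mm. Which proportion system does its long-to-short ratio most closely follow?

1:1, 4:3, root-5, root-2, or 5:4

1:1

488/487 ≈ 1.002. Nearest candidates are 1:1 (1.000, off by 0.002) and 5:4 (1.250, off by 0.248).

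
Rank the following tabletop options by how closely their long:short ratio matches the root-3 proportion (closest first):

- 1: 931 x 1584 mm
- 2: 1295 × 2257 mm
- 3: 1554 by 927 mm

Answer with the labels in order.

1: 1584/931 ≈ 1.701 → |1.701 − 1.732| = 0.031
2: 2257/1295 ≈ 1.743 → |1.743 − 1.732| = 0.011
3: 1554/927 ≈ 1.676 → |1.676 − 1.732| = 0.056

2, 1, 3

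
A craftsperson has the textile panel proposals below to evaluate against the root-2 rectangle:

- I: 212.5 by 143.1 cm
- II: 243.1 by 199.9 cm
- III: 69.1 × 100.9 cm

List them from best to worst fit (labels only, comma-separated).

Ratios: I = 212.5 / 143.1 ≈ 1.485; II = 243.1 / 199.9 ≈ 1.216; III = 100.9 / 69.1 ≈ 1.460.
|Δ from 1.414|: I 0.071; II 0.198; III 0.046.

III, I, II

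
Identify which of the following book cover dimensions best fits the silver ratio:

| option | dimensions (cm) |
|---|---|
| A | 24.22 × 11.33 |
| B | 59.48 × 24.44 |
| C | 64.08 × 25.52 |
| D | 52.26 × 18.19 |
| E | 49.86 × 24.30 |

Target silver ratio ≈ 2.414.
A: 2.138 (Δ0.276)  B: 2.434 (Δ0.020)  C: 2.511 (Δ0.097)  D: 2.873 (Δ0.459)  E: 2.052 (Δ0.362)

B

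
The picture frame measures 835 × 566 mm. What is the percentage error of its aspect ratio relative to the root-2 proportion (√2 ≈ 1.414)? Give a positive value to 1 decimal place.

4.3%

Ratio = 835 / 566 ≈ 1.4753.
Ideal root-2 ≈ 1.4142. |1.4753 − 1.4142| / 1.4142 ≈ 4.32% → 4.3%.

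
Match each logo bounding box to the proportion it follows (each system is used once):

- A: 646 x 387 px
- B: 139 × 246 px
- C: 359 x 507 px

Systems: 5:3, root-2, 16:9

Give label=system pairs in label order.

Ratios: A ≈ 1.669; B ≈ 1.770; C ≈ 1.412.
Targets: 5:3 ≈ 1.667; root-2 ≈ 1.414; 16:9 ≈ 1.778.

A=5:3, B=16:9, C=root-2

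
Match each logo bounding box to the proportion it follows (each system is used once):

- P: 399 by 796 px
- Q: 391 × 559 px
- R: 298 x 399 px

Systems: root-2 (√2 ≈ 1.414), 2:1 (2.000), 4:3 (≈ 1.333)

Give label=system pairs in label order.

Ratios: P ≈ 1.995; Q ≈ 1.430; R ≈ 1.339.
Targets: root-2 ≈ 1.414; 2:1 ≈ 2.000; 4:3 ≈ 1.333.

P=2:1, Q=root-2, R=4:3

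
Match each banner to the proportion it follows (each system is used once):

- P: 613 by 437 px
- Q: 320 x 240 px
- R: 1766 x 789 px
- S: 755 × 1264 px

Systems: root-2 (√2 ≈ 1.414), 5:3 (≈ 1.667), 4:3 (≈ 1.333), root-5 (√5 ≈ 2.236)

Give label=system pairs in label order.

P=root-2, Q=4:3, R=root-5, S=5:3

Ratios: P ≈ 1.403; Q ≈ 1.333; R ≈ 2.238; S ≈ 1.674.
Targets: root-2 ≈ 1.414; 5:3 ≈ 1.667; 4:3 ≈ 1.333; root-5 ≈ 2.236.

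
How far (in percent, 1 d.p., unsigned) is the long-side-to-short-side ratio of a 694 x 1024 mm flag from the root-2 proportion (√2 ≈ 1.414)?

Ratio = 1024 / 694 ≈ 1.4755.
Ideal root-2 ≈ 1.4142. |1.4755 − 1.4142| / 1.4142 ≈ 4.33% → 4.3%.

4.3%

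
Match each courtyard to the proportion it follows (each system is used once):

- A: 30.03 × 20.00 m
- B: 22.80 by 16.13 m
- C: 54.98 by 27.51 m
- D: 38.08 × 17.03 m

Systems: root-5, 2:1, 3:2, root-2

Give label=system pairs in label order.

A=3:2, B=root-2, C=2:1, D=root-5

Ratios: A ≈ 1.502; B ≈ 1.414; C ≈ 1.999; D ≈ 2.236.
Targets: root-5 ≈ 2.236; 2:1 ≈ 2.000; 3:2 ≈ 1.500; root-2 ≈ 1.414.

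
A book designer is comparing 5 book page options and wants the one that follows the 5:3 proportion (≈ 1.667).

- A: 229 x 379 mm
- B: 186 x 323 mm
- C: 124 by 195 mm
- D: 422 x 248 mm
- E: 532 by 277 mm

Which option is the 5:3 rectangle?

Ratios (long/short): A ≈ 1.655; B ≈ 1.737; C ≈ 1.573; D ≈ 1.702; E ≈ 1.921.
5:3 ≈ 1.667; option A is nearest (Δ 0.012).

A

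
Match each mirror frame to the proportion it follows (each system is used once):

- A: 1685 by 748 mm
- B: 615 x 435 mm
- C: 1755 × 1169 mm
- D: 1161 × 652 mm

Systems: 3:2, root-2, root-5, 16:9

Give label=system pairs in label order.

A=root-5, B=root-2, C=3:2, D=16:9

A = 1685/748 ≈ 2.253 → root-5 (2.236)
B = 615/435 ≈ 1.414 → root-2 (1.414)
C = 1755/1169 ≈ 1.501 → 3:2 (1.500)
D = 1161/652 ≈ 1.781 → 16:9 (1.778)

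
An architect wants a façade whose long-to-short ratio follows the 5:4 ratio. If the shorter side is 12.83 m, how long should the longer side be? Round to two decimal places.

16.04 m

5:4 = 1.25000.
Longer side = 12.83 × 1.25000 ≈ 16.0375 → 16.04 m.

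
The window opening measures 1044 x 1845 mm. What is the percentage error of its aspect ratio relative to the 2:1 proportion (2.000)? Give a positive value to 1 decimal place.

Ratio = 1845 / 1044 ≈ 1.7672.
Ideal 2:1 = 2.0000. |1.7672 − 2.0000| / 2.0000 ≈ 11.64% → 11.6%.

11.6%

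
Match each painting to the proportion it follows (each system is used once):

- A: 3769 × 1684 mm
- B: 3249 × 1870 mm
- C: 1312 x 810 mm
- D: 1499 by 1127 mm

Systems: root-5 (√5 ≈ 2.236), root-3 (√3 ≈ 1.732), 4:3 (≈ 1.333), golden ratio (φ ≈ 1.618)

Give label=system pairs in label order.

A=root-5, B=root-3, C=golden ratio, D=4:3

A = 3769/1684 ≈ 2.238 → root-5 (2.236)
B = 3249/1870 ≈ 1.737 → root-3 (1.732)
C = 1312/810 ≈ 1.620 → golden ratio (1.618)
D = 1499/1127 ≈ 1.330 → 4:3 (1.333)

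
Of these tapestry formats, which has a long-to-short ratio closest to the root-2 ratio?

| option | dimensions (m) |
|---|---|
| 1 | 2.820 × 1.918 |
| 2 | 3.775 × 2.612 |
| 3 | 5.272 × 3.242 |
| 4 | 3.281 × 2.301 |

Target root-2 ≈ 1.414.
1: 1.470 (Δ0.056)  2: 1.445 (Δ0.031)  3: 1.626 (Δ0.212)  4: 1.426 (Δ0.012)

4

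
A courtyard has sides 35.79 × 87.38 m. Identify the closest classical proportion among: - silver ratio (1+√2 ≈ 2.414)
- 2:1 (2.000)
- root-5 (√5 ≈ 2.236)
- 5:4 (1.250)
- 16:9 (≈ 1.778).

silver ratio

87.38/35.79 ≈ 2.441. Nearest candidates are silver ratio (2.414, off by 0.027) and root-5 (2.236, off by 0.205).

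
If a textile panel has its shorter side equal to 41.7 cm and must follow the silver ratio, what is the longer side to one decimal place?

silver ratio ≈ 2.41421.
Longer side = 41.7 × 2.41421 ≈ 100.673 → 100.7 cm.

100.7 cm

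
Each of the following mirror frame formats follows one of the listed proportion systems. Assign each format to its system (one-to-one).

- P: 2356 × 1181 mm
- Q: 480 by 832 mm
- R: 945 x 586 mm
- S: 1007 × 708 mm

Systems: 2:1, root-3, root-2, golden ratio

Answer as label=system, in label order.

Ratios: P ≈ 1.995; Q ≈ 1.733; R ≈ 1.613; S ≈ 1.422.
Targets: 2:1 ≈ 2.000; root-3 ≈ 1.732; root-2 ≈ 1.414; golden ratio ≈ 1.618.

P=2:1, Q=root-3, R=golden ratio, S=root-2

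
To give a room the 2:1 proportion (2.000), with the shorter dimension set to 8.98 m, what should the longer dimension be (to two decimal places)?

17.96 m

2:1 = 2.00000.
Longer side = 8.98 × 2.00000 ≈ 17.9600 → 17.96 m.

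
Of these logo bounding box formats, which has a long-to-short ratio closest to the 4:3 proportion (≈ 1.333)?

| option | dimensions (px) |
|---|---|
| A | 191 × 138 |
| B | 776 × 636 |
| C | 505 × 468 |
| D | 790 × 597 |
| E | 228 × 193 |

Ratios (long/short): A ≈ 1.384; B ≈ 1.220; C ≈ 1.079; D ≈ 1.323; E ≈ 1.181.
4:3 ≈ 1.333; option D is nearest (Δ 0.010).

D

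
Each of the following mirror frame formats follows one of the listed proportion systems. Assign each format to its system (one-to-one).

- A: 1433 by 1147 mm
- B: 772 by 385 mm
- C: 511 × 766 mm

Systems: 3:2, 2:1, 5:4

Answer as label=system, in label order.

A=5:4, B=2:1, C=3:2

Ratios: A ≈ 1.249; B ≈ 2.005; C ≈ 1.499.
Targets: 3:2 ≈ 1.500; 2:1 ≈ 2.000; 5:4 ≈ 1.250.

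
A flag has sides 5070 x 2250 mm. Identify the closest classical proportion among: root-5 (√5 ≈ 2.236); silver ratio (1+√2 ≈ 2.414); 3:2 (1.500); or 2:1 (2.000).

5070/2250 ≈ 2.253. Nearest candidates are root-5 (2.236, off by 0.017) and silver ratio (2.414, off by 0.161).

root-5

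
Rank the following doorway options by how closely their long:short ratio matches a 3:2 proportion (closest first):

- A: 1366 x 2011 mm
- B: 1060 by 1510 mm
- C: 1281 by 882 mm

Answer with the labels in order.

A: 2011/1366 ≈ 1.472 → |1.472 − 1.500| = 0.028
B: 1510/1060 ≈ 1.425 → |1.425 − 1.500| = 0.075
C: 1281/882 ≈ 1.452 → |1.452 − 1.500| = 0.048

A, C, B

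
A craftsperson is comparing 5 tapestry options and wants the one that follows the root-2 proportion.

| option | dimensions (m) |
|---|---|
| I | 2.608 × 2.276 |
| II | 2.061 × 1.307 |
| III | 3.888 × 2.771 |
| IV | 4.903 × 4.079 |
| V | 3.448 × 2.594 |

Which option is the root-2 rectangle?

Target root-2 ≈ 1.414.
I: 1.146 (Δ0.268)  II: 1.577 (Δ0.163)  III: 1.403 (Δ0.011)  IV: 1.202 (Δ0.212)  V: 1.329 (Δ0.085)

III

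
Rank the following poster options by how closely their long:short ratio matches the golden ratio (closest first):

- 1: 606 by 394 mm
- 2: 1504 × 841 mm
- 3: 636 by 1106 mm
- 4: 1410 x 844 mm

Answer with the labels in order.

1: 606/394 ≈ 1.538 → |1.538 − 1.618| = 0.080
2: 1504/841 ≈ 1.788 → |1.788 − 1.618| = 0.170
3: 1106/636 ≈ 1.739 → |1.739 − 1.618| = 0.121
4: 1410/844 ≈ 1.671 → |1.671 − 1.618| = 0.053

4, 1, 3, 2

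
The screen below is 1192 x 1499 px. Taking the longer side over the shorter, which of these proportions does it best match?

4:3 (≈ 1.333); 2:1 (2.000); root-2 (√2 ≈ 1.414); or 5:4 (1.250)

Ratio = 1499 / 1192 ≈ 1.258.
Distances: 4:3 1.333 (Δ 0.075); 2:1 2.000 (Δ 0.742); root-2 1.414 (Δ 0.156); 5:4 1.250 (Δ 0.008).

5:4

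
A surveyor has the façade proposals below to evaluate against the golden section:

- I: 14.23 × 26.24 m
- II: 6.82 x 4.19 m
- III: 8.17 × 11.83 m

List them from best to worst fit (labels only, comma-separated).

II, III, I

I: 26.24/14.23 ≈ 1.844 → |1.844 − 1.618| = 0.226
II: 6.82/4.19 ≈ 1.628 → |1.628 − 1.618| = 0.010
III: 11.83/8.17 ≈ 1.448 → |1.448 − 1.618| = 0.170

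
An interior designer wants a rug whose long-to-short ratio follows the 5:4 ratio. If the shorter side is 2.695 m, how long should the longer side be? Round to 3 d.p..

5:4 = 1.25000.
Longer side = 2.695 × 1.25000 ≈ 3.36875 → 3.369 m.

3.369 m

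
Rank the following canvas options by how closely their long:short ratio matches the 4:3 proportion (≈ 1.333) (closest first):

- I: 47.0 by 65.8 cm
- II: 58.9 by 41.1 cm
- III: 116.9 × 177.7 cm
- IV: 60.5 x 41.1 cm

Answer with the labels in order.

I, II, IV, III

Ratios: I = 65.8 / 47.0 ≈ 1.400; II = 58.9 / 41.1 ≈ 1.433; III = 177.7 / 116.9 ≈ 1.520; IV = 60.5 / 41.1 ≈ 1.472.
|Δ from 1.333|: I 0.067; II 0.100; III 0.187; IV 0.139.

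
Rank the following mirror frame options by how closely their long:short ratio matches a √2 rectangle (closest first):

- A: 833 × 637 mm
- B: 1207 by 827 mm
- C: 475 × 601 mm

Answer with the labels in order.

A: 833/637 ≈ 1.308 → |1.308 − 1.414| = 0.106
B: 1207/827 ≈ 1.459 → |1.459 − 1.414| = 0.045
C: 601/475 ≈ 1.265 → |1.265 − 1.414| = 0.149

B, A, C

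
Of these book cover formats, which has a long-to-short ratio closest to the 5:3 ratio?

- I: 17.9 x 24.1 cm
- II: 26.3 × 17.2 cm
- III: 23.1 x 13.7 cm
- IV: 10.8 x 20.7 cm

III

Ratios (long/short): I ≈ 1.346; II ≈ 1.529; III ≈ 1.686; IV ≈ 1.917.
5:3 ≈ 1.667; option III is nearest (Δ 0.019).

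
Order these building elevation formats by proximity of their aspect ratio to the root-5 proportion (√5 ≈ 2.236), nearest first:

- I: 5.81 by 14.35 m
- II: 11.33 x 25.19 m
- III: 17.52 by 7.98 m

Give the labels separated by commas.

II, III, I

I: 14.35/5.81 ≈ 2.470 → |2.470 − 2.236| = 0.234
II: 25.19/11.33 ≈ 2.223 → |2.223 − 2.236| = 0.013
III: 17.52/7.98 ≈ 2.195 → |2.195 − 2.236| = 0.041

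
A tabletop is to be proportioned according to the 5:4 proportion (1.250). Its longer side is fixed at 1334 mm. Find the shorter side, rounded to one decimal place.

5:4 = 1.25000.
Shorter side = 1334 ÷ 1.25000 ≈ 1067.200 → 1067.2 mm.

1067.2 mm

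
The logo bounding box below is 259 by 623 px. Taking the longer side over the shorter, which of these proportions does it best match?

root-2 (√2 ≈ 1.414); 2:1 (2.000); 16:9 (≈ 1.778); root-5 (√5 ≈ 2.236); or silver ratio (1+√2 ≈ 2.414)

623/259 ≈ 2.405. Nearest candidates are silver ratio (2.414, off by 0.009) and root-5 (2.236, off by 0.169).

silver ratio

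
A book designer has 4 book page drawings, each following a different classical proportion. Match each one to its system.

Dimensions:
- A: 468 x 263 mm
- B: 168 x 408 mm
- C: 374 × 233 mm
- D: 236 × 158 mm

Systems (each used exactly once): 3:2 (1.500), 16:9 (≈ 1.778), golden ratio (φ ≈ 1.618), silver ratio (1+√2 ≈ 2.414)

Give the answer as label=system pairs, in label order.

A=16:9, B=silver ratio, C=golden ratio, D=3:2

A = 468/263 ≈ 1.779 → 16:9 (1.778)
B = 408/168 ≈ 2.429 → silver ratio (2.414)
C = 374/233 ≈ 1.605 → golden ratio (1.618)
D = 236/158 ≈ 1.494 → 3:2 (1.500)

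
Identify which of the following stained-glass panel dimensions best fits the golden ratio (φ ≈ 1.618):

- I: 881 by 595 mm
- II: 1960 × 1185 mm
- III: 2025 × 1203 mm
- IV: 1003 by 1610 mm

IV

Target golden ratio ≈ 1.618.
I: 1.481 (Δ0.137)  II: 1.654 (Δ0.036)  III: 1.683 (Δ0.065)  IV: 1.605 (Δ0.013)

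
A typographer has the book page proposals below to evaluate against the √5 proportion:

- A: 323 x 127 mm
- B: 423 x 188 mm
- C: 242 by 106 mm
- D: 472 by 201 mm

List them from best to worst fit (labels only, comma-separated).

B, C, D, A

A: 323/127 ≈ 2.543 → |2.543 − 2.236| = 0.307
B: 423/188 ≈ 2.250 → |2.250 − 2.236| = 0.014
C: 242/106 ≈ 2.283 → |2.283 − 2.236| = 0.047
D: 472/201 ≈ 2.348 → |2.348 − 2.236| = 0.112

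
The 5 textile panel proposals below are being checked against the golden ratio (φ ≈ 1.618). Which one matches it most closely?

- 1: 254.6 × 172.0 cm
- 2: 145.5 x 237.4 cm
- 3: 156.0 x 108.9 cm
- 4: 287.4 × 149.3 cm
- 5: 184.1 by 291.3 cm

Target golden ratio ≈ 1.618.
1: 1.480 (Δ0.138)  2: 1.632 (Δ0.014)  3: 1.433 (Δ0.185)  4: 1.925 (Δ0.307)  5: 1.582 (Δ0.036)

2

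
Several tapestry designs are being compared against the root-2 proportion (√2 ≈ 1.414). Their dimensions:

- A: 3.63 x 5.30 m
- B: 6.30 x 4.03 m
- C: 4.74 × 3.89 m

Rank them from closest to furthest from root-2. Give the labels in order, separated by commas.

A, B, C

Ratios: A = 5.30 / 3.63 ≈ 1.460; B = 6.30 / 4.03 ≈ 1.563; C = 4.74 / 3.89 ≈ 1.219.
|Δ from 1.414|: A 0.046; B 0.149; C 0.195.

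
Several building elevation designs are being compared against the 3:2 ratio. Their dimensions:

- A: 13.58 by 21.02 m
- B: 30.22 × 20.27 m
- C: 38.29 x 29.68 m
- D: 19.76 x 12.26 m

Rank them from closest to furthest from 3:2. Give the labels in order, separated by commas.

Ratios: A = 21.02 / 13.58 ≈ 1.548; B = 30.22 / 20.27 ≈ 1.491; C = 38.29 / 29.68 ≈ 1.290; D = 19.76 / 12.26 ≈ 1.612.
|Δ from 1.500|: A 0.048; B 0.009; C 0.210; D 0.112.

B, A, D, C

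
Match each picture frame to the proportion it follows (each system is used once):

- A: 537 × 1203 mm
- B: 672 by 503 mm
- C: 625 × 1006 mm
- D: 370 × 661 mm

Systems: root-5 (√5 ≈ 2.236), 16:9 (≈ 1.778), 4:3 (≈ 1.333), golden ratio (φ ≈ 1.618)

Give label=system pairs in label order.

A=root-5, B=4:3, C=golden ratio, D=16:9

A = 1203/537 ≈ 2.240 → root-5 (2.236)
B = 672/503 ≈ 1.336 → 4:3 (1.333)
C = 1006/625 ≈ 1.610 → golden ratio (1.618)
D = 661/370 ≈ 1.786 → 16:9 (1.778)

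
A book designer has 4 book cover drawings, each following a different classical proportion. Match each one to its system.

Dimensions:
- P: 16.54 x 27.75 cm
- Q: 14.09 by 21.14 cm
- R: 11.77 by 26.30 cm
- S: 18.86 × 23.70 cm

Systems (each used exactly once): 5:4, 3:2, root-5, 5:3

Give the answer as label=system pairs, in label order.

Ratios: P ≈ 1.678; Q ≈ 1.500; R ≈ 2.234; S ≈ 1.257.
Targets: 5:4 ≈ 1.250; 3:2 ≈ 1.500; root-5 ≈ 2.236; 5:3 ≈ 1.667.

P=5:3, Q=3:2, R=root-5, S=5:4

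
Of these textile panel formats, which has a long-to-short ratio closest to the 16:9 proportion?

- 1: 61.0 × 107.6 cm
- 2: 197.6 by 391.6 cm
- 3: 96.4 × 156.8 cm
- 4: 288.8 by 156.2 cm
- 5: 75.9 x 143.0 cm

1

Target 16:9 ≈ 1.778.
1: 1.764 (Δ0.014)  2: 1.982 (Δ0.204)  3: 1.627 (Δ0.151)  4: 1.849 (Δ0.071)  5: 1.884 (Δ0.106)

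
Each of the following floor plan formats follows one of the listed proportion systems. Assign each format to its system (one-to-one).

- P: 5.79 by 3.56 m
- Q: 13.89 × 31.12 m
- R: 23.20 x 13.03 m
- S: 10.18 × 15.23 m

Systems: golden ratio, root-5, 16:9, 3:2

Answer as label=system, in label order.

Ratios: P ≈ 1.626; Q ≈ 2.240; R ≈ 1.781; S ≈ 1.496.
Targets: golden ratio ≈ 1.618; root-5 ≈ 2.236; 16:9 ≈ 1.778; 3:2 ≈ 1.500.

P=golden ratio, Q=root-5, R=16:9, S=3:2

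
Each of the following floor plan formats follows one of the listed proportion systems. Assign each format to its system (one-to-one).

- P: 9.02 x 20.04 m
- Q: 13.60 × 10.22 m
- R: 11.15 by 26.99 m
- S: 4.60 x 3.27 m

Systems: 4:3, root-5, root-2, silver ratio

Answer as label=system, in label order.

Ratios: P ≈ 2.222; Q ≈ 1.331; R ≈ 2.421; S ≈ 1.407.
Targets: 4:3 ≈ 1.333; root-5 ≈ 2.236; root-2 ≈ 1.414; silver ratio ≈ 2.414.

P=root-5, Q=4:3, R=silver ratio, S=root-2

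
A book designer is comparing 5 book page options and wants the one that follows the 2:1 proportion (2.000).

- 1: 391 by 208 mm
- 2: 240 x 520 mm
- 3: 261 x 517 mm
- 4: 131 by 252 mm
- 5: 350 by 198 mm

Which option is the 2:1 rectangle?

Ratios (long/short): 1 ≈ 1.880; 2 ≈ 2.167; 3 ≈ 1.981; 4 ≈ 1.924; 5 ≈ 1.768.
2:1 ≈ 2.000; option 3 is nearest (Δ 0.019).

3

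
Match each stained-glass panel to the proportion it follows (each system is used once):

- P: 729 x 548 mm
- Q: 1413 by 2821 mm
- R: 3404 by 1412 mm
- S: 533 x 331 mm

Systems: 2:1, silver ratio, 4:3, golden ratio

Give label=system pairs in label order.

P = 729/548 ≈ 1.330 → 4:3 (1.333)
Q = 2821/1413 ≈ 1.996 → 2:1 (2.000)
R = 3404/1412 ≈ 2.411 → silver ratio (2.414)
S = 533/331 ≈ 1.610 → golden ratio (1.618)

P=4:3, Q=2:1, R=silver ratio, S=golden ratio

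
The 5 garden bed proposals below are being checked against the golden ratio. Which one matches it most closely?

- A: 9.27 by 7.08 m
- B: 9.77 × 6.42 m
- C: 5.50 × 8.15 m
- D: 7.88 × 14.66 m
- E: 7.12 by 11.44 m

E

Target golden ratio ≈ 1.618.
A: 1.309 (Δ0.309)  B: 1.522 (Δ0.096)  C: 1.482 (Δ0.136)  D: 1.860 (Δ0.242)  E: 1.607 (Δ0.011)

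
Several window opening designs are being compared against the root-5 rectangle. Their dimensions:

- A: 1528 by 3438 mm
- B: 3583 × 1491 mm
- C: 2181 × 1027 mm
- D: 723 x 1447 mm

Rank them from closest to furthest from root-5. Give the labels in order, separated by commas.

A, C, B, D

A: 3438/1528 ≈ 2.250 → |2.250 − 2.236| = 0.014
B: 3583/1491 ≈ 2.403 → |2.403 − 2.236| = 0.167
C: 2181/1027 ≈ 2.124 → |2.124 − 2.236| = 0.112
D: 1447/723 ≈ 2.001 → |2.001 − 2.236| = 0.235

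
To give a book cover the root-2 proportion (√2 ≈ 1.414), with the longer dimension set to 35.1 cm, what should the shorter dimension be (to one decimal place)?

root-2 ≈ 1.41421.
Shorter side = 35.1 ÷ 1.41421 ≈ 24.820 → 24.8 cm.

24.8 cm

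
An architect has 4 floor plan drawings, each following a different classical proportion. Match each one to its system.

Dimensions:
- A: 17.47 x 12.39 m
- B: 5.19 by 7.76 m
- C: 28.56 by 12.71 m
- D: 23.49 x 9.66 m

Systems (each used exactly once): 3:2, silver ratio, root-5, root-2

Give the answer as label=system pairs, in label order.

A=root-2, B=3:2, C=root-5, D=silver ratio

A = 17.47/12.39 ≈ 1.410 → root-2 (1.414)
B = 7.76/5.19 ≈ 1.495 → 3:2 (1.500)
C = 28.56/12.71 ≈ 2.247 → root-5 (2.236)
D = 23.49/9.66 ≈ 2.432 → silver ratio (2.414)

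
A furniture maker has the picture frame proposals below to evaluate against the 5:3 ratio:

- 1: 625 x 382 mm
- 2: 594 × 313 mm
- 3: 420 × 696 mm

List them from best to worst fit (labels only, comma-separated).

3, 1, 2

Ratios: 1 = 625 / 382 ≈ 1.636; 2 = 594 / 313 ≈ 1.898; 3 = 696 / 420 ≈ 1.657.
|Δ from 1.667|: 1 0.031; 2 0.231; 3 0.010.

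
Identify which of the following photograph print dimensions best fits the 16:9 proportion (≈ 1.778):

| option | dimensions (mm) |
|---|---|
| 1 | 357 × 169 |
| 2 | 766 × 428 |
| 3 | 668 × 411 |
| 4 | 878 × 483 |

2

Ratios (long/short): 1 ≈ 2.112; 2 ≈ 1.790; 3 ≈ 1.625; 4 ≈ 1.818.
16:9 ≈ 1.778; option 2 is nearest (Δ 0.012).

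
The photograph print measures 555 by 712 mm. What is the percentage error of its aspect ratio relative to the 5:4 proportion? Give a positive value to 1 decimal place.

2.6%

Ratio = 712 / 555 ≈ 1.2829.
Ideal 5:4 = 1.2500. |1.2829 − 1.2500| / 1.2500 ≈ 2.63% → 2.6%.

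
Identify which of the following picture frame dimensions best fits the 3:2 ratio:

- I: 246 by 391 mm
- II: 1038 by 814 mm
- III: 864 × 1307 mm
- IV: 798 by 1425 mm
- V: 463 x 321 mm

Ratios (long/short): I ≈ 1.589; II ≈ 1.275; III ≈ 1.513; IV ≈ 1.786; V ≈ 1.442.
3:2 ≈ 1.500; option III is nearest (Δ 0.013).

III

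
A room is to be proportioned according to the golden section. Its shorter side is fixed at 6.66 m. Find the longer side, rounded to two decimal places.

10.78 m

golden ratio ≈ 1.61803.
Longer side = 6.66 × 1.61803 ≈ 10.7761 → 10.78 m.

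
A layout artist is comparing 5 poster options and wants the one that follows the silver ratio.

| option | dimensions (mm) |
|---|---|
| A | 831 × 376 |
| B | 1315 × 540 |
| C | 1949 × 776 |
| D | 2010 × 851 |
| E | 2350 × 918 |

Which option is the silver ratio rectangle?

Ratios (long/short): A ≈ 2.210; B ≈ 2.435; C ≈ 2.512; D ≈ 2.362; E ≈ 2.560.
silver ratio ≈ 2.414; option B is nearest (Δ 0.021).

B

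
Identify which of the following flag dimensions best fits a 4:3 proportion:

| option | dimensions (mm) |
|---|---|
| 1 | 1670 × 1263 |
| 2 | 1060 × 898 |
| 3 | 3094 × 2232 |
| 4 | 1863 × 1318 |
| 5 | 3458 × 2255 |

Ratios (long/short): 1 ≈ 1.322; 2 ≈ 1.180; 3 ≈ 1.386; 4 ≈ 1.414; 5 ≈ 1.533.
4:3 ≈ 1.333; option 1 is nearest (Δ 0.011).

1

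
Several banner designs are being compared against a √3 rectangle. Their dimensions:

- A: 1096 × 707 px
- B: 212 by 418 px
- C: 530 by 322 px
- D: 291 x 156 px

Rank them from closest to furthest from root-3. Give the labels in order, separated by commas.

C, D, A, B

A: 1096/707 ≈ 1.550 → |1.550 − 1.732| = 0.182
B: 418/212 ≈ 1.972 → |1.972 − 1.732| = 0.240
C: 530/322 ≈ 1.646 → |1.646 − 1.732| = 0.086
D: 291/156 ≈ 1.865 → |1.865 − 1.732| = 0.133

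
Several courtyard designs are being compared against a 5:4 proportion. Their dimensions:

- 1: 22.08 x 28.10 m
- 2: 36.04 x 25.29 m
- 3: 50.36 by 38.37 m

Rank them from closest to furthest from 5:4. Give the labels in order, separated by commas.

1: 28.10/22.08 ≈ 1.273 → |1.273 − 1.250| = 0.023
2: 36.04/25.29 ≈ 1.425 → |1.425 − 1.250| = 0.175
3: 50.36/38.37 ≈ 1.312 → |1.312 − 1.250| = 0.062

1, 3, 2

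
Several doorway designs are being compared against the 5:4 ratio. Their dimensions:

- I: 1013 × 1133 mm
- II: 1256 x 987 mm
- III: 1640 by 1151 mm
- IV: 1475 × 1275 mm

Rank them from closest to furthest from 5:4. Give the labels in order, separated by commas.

Ratios: I = 1133 / 1013 ≈ 1.118; II = 1256 / 987 ≈ 1.273; III = 1640 / 1151 ≈ 1.425; IV = 1475 / 1275 ≈ 1.157.
|Δ from 1.250|: I 0.132; II 0.023; III 0.175; IV 0.093.

II, IV, I, III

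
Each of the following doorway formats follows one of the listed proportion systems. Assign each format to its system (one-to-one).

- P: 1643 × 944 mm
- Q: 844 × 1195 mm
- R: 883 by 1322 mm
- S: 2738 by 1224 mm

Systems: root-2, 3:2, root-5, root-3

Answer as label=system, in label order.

P = 1643/944 ≈ 1.740 → root-3 (1.732)
Q = 1195/844 ≈ 1.416 → root-2 (1.414)
R = 1322/883 ≈ 1.497 → 3:2 (1.500)
S = 2738/1224 ≈ 2.237 → root-5 (2.236)

P=root-3, Q=root-2, R=3:2, S=root-5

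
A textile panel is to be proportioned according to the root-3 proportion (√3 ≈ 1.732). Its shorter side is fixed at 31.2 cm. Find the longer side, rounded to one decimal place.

54.0 cm

root-3 ≈ 1.73205.
Longer side = 31.2 × 1.73205 ≈ 54.040 → 54.0 cm.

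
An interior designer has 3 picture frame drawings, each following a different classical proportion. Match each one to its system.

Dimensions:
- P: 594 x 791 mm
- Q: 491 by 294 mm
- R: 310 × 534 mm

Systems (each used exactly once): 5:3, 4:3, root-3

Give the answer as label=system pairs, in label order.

P=4:3, Q=5:3, R=root-3

Ratios: P ≈ 1.332; Q ≈ 1.670; R ≈ 1.723.
Targets: 5:3 ≈ 1.667; 4:3 ≈ 1.333; root-3 ≈ 1.732.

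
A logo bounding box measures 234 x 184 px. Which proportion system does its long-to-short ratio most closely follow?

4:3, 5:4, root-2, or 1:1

5:4

234/184 ≈ 1.272. Nearest candidates are 5:4 (1.250, off by 0.022) and 4:3 (1.333, off by 0.061).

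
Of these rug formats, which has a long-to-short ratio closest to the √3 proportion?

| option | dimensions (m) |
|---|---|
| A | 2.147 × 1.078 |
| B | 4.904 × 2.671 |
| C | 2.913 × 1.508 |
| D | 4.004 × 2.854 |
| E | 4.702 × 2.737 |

Ratios (long/short): A ≈ 1.992; B ≈ 1.836; C ≈ 1.932; D ≈ 1.403; E ≈ 1.718.
root-3 ≈ 1.732; option E is nearest (Δ 0.014).

E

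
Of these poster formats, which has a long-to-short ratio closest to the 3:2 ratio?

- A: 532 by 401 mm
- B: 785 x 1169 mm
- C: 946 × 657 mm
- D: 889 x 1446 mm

B

Ratios (long/short): A ≈ 1.327; B ≈ 1.489; C ≈ 1.440; D ≈ 1.627.
3:2 ≈ 1.500; option B is nearest (Δ 0.011).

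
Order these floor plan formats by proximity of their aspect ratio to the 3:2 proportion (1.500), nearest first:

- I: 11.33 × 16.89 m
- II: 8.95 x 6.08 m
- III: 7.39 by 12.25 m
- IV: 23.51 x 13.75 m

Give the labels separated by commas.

I: 16.89/11.33 ≈ 1.491 → |1.491 − 1.500| = 0.009
II: 8.95/6.08 ≈ 1.472 → |1.472 − 1.500| = 0.028
III: 12.25/7.39 ≈ 1.658 → |1.658 − 1.500| = 0.158
IV: 23.51/13.75 ≈ 1.710 → |1.710 − 1.500| = 0.210

I, II, III, IV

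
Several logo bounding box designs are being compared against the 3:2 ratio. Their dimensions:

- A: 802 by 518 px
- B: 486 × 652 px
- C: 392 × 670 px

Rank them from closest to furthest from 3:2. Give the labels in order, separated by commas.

Ratios: A = 802 / 518 ≈ 1.548; B = 652 / 486 ≈ 1.342; C = 670 / 392 ≈ 1.709.
|Δ from 1.500|: A 0.048; B 0.158; C 0.209.

A, B, C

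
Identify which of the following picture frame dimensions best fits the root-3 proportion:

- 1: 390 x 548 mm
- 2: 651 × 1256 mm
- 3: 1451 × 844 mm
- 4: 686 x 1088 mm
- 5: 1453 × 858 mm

3

Target root-3 ≈ 1.732.
1: 1.405 (Δ0.327)  2: 1.929 (Δ0.197)  3: 1.719 (Δ0.013)  4: 1.586 (Δ0.146)  5: 1.693 (Δ0.039)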